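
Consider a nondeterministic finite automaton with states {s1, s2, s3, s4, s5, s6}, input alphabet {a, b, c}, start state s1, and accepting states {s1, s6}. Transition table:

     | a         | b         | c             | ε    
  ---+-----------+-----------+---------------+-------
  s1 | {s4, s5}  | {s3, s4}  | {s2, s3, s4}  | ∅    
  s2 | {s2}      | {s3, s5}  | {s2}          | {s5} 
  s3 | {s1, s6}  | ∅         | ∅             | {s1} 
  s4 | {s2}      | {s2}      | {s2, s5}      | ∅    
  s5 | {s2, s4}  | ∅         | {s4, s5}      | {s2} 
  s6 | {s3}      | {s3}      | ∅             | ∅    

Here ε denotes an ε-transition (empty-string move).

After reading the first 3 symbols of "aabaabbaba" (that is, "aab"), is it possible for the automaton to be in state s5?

Start in {s1}.
Read 'a': s1→{s4, s5}; union {s4, s5}; ε-closure = {s2, s4, s5}.
Read 'a': s2→{s2}, s4→{s2}, s5→{s2, s4}; union {s2, s4}; ε-closure = {s2, s4, s5}.
Read 'b': s2→{s3, s5}, s4→{s2}, s5→∅; union {s2, s3, s5}; ε-closure = {s1, s2, s3, s5}.
State s5 is in {s1, s2, s3, s5}.

Yes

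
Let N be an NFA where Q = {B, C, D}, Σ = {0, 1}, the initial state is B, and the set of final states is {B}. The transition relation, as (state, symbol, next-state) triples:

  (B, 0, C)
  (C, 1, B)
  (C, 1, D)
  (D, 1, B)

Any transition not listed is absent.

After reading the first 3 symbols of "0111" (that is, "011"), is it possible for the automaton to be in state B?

Yes

Start in {B}.
Read '0': B→{C}; now {C}.
Read '1': C→{B, D}; now {B, D}.
Read '1': B→∅, D→{B}; now {B}.
State B is in {B}.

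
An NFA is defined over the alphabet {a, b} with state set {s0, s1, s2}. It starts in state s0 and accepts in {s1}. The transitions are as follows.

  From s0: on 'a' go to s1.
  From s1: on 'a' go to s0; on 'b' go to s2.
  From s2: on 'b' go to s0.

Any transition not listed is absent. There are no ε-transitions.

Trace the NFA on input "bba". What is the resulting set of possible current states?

Start in {s0}.
Read 'b': s0→∅; now ∅.
The set is empty and remains empty for the remaining 2 symbols.

∅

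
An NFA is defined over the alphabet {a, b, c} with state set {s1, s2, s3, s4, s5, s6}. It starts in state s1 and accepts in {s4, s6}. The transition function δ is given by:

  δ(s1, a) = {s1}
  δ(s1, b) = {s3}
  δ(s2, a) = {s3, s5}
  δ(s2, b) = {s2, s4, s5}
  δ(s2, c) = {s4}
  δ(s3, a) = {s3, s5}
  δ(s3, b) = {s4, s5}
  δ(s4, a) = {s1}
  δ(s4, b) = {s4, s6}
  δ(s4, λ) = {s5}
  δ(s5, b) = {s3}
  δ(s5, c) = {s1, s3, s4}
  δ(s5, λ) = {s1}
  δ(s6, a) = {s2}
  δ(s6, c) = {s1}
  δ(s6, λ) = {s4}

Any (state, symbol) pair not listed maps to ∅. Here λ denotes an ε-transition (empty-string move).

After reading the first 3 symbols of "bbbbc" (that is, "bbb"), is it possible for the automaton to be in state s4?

Start in {s1}.
Read 'b': {s1} → {s3}.
Read 'b': {s3} → {s1, s4, s5}.
Read 'b': {s1, s4, s5} → {s1, s3, s4, s5, s6}.
State s4 is in {s1, s3, s4, s5, s6}.

Yes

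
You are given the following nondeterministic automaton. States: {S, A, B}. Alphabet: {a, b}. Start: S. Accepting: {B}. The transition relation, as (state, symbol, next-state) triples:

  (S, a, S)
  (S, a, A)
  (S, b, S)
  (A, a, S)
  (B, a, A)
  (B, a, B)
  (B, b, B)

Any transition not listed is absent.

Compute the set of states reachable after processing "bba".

{S, A}

Start in {S}.
Read 'b': S→{S}; now {S}.
Read 'b': S→{S}; now {S}.
Read 'a': S→{S, A}; now {S, A}.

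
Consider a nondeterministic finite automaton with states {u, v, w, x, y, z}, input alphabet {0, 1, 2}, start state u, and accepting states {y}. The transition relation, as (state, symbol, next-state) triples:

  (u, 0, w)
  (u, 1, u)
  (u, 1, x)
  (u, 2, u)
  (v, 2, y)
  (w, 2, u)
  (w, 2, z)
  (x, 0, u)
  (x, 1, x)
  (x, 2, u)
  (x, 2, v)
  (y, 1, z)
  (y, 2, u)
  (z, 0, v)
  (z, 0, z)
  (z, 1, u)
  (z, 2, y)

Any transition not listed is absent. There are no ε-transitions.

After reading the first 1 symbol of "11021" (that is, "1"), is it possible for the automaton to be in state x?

Yes

Start in {u}.
Read '1': {u} → {u, x}.
State x is in {u, x}.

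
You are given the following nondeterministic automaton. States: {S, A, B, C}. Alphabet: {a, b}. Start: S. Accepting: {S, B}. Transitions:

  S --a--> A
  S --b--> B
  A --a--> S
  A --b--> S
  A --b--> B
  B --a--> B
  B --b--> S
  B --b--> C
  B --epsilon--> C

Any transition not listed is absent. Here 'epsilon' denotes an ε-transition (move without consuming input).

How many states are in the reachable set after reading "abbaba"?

Start in {S}.
Read 'a': S→{A}; now {A}.
Read 'b': A→{S, B}; union {S, B}; ε-closure = {S, B, C}.
Read 'b': S→{B}, B→{S, C}, C→∅; now {S, B, C}.
Read 'a': S→{A}, B→{B}, C→∅; union {A, B}; ε-closure = {A, B, C}.
Read 'b': A→{S, B}, B→{S, C}, C→∅; now {S, B, C}.
Read 'a': S→{A}, B→{B}, C→∅; union {A, B}; ε-closure = {A, B, C}.
That set has 3 states.

3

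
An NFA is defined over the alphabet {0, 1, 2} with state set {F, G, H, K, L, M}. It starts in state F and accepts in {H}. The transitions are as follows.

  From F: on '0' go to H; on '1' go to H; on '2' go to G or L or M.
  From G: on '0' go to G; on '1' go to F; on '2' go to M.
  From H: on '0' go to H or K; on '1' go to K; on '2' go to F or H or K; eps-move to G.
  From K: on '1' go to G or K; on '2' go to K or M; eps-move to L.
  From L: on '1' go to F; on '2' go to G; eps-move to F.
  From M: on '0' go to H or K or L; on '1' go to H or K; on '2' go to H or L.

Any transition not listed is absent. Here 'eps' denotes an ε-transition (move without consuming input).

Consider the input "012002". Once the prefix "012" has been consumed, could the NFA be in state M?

Start in {F}.
Read '0': {F} → {G, H}.
Read '1': {G, H} → {F, K, L}.
Read '2': {F, K, L} → {F, G, K, L, M}.
State M is in {F, G, K, L, M}.

Yes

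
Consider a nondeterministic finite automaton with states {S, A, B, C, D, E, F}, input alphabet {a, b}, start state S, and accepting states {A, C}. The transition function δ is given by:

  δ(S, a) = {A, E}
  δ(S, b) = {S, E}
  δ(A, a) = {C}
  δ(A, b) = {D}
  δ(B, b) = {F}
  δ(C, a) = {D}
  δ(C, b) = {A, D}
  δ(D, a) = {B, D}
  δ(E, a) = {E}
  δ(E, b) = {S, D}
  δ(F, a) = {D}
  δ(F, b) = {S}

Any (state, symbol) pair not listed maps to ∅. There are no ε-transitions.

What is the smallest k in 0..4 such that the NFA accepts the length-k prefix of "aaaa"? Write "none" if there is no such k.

1

Start in {S}.
Read 'a': {S} → {A, E}.
None of the earlier sets intersect F, but {A, E} does.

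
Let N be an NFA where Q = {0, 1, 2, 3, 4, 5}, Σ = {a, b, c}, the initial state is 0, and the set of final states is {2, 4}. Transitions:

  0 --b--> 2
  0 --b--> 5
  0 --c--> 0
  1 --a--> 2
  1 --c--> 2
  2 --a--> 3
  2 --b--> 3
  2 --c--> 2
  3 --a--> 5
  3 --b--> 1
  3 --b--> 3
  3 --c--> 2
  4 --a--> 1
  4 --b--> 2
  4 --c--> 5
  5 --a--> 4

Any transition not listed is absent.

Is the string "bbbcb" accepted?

No

Start in {0}.
Read 'b': {0} → {2, 5}.
Read 'b': {2, 5} → {3}.
Read 'b': {3} → {1, 3}.
Read 'c': {1, 3} → {2}.
Read 'b': {2} → {3}.
The final set {3} contains no accepting state.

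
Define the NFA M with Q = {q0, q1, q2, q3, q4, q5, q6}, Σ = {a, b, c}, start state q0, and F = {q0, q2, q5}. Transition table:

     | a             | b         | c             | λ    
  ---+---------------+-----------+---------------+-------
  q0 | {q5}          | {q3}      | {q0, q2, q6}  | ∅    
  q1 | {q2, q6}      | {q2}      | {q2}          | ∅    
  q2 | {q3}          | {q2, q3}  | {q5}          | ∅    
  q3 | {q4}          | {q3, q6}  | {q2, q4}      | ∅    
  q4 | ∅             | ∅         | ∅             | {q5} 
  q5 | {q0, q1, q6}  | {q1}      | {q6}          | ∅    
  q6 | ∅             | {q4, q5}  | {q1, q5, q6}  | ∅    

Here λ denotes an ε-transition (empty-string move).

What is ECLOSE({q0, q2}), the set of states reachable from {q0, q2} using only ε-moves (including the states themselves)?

{q0, q2}

Begin with {q0, q2}.
No ε-moves leave this set, so the closure equals the set itself.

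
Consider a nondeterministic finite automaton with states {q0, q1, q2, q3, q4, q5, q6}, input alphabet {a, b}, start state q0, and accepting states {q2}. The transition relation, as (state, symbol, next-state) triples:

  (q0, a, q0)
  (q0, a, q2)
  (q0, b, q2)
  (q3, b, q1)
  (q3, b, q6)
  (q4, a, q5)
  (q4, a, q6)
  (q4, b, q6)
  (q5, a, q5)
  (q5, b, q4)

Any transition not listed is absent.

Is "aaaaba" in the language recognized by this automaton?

No

Start in {q0}.
Read 'a': {q0} → {q0, q2}.
Read 'a': {q0, q2} → {q0, q2}.
Read 'a': {q0, q2} → {q0, q2}.
Read 'a': {q0, q2} → {q0, q2}.
Read 'b': {q0, q2} → {q2}.
Read 'a': {q2} → ∅.
The final set ∅ contains no accepting state.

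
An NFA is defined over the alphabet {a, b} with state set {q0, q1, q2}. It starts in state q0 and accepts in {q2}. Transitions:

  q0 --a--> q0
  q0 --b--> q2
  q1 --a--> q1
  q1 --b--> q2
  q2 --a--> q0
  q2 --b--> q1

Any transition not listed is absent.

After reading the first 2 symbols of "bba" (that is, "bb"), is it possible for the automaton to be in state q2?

Start in {q0}.
Read 'b': q0→{q2}; now {q2}.
Read 'b': q2→{q1}; now {q1}.
State q2 is not in {q1}.

No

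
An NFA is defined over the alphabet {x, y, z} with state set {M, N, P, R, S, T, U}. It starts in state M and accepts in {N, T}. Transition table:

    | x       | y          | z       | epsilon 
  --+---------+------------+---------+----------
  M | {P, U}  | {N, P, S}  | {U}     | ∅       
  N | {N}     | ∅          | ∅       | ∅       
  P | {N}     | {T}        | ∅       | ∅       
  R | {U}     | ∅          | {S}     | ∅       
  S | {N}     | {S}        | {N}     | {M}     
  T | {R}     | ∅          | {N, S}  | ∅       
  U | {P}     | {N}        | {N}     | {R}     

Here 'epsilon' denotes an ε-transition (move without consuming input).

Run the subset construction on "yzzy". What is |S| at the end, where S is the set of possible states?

4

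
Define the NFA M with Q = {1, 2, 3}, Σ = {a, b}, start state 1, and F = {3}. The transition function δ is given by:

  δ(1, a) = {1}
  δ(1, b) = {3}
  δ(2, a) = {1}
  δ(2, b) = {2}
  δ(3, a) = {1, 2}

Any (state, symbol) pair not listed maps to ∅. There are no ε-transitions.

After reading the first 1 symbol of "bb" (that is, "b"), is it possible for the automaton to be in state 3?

Yes

Start in {1}.
Read 'b': 1→{3}; now {3}.
State 3 is in {3}.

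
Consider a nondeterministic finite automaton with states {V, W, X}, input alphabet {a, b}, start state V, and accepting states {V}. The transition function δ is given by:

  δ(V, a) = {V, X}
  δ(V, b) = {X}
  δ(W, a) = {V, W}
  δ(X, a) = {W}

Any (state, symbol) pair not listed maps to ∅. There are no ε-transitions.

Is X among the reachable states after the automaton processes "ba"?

Start in {V}.
Read 'b': {V} → {X}.
Read 'a': {X} → {W}.
State X is not in {W}.

No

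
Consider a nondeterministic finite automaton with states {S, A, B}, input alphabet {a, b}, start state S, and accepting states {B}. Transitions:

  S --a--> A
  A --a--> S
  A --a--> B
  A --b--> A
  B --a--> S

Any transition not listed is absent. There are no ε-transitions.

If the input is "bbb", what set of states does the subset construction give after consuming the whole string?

Start in {S}.
Read 'b': {S} → ∅.
The set is empty and remains empty for the remaining 2 symbols.

∅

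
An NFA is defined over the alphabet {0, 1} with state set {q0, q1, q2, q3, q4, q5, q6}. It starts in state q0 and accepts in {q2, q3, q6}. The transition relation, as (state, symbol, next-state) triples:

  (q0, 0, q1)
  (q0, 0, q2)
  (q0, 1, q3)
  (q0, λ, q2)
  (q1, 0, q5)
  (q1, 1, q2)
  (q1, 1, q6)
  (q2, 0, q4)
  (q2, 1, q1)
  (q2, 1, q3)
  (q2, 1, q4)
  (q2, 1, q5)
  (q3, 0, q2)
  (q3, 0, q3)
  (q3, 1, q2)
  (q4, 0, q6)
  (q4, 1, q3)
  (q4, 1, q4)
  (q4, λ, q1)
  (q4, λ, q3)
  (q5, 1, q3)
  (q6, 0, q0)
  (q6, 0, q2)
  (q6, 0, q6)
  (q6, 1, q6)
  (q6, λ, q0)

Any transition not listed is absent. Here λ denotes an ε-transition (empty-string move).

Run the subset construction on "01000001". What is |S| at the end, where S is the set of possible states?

Start: ε-closure({q0}) = {q0, q2}.
Read '0': q0→{q1, q2}, q2→{q4}; union {q1, q2, q4}; ε-closure = {q1, q2, q3, q4}.
Read '1': q1→{q2, q6}, q2→{q1, q3, q4, q5}, q3→{q2}, q4→{q3, q4}; union {q1, q2, q3, q4, q5, q6}; ε-closure = {q0, q1, q2, q3, q4, q5, q6}.
Read '0': q0→{q1, q2}, q1→{q5}, q2→{q4}, q3→{q2, q3}, q4→{q6}, q5→∅, q6→{q0, q2, q6}; now {q0, q1, q2, q3, q4, q5, q6}.
Read '0': q0→{q1, q2}, q1→{q5}, q2→{q4}, q3→{q2, q3}, q4→{q6}, q5→∅, q6→{q0, q2, q6}; now {q0, q1, q2, q3, q4, q5, q6}.
Read '0': q0→{q1, q2}, q1→{q5}, q2→{q4}, q3→{q2, q3}, q4→{q6}, q5→∅, q6→{q0, q2, q6}; now {q0, q1, q2, q3, q4, q5, q6}.
Read '0': q0→{q1, q2}, q1→{q5}, q2→{q4}, q3→{q2, q3}, q4→{q6}, q5→∅, q6→{q0, q2, q6}; now {q0, q1, q2, q3, q4, q5, q6}.
Read '0': q0→{q1, q2}, q1→{q5}, q2→{q4}, q3→{q2, q3}, q4→{q6}, q5→∅, q6→{q0, q2, q6}; now {q0, q1, q2, q3, q4, q5, q6}.
Read '1': q0→{q3}, q1→{q2, q6}, q2→{q1, q3, q4, q5}, q3→{q2}, q4→{q3, q4}, q5→{q3}, q6→{q6}; union {q1, q2, q3, q4, q5, q6}; ε-closure = {q0, q1, q2, q3, q4, q5, q6}.
That set has 7 states.

7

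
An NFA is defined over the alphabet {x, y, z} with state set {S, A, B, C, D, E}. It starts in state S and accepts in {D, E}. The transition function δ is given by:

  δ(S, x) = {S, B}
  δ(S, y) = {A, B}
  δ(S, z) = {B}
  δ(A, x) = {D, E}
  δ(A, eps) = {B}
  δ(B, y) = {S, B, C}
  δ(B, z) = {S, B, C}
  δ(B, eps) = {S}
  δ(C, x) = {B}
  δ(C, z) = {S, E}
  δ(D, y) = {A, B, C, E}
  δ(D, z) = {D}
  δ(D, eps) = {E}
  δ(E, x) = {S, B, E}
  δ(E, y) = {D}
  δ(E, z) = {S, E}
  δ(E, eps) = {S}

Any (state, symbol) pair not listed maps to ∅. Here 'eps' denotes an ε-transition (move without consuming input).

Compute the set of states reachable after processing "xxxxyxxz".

{S, B, C, E}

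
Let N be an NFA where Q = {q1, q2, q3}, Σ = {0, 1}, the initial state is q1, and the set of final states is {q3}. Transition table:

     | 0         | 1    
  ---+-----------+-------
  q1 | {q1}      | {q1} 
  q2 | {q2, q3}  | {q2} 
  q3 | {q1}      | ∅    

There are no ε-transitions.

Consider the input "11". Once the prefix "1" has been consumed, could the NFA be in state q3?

No

Start in {q1}.
Read '1': {q1} → {q1}.
State q3 is not in {q1}.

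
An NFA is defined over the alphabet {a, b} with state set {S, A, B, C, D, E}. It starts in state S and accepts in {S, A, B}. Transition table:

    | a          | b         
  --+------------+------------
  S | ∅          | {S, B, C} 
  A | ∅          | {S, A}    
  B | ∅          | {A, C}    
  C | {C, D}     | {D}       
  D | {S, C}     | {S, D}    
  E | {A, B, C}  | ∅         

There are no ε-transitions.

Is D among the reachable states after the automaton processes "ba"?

Start in {S}.
Read 'b': {S} → {S, B, C}.
Read 'a': {S, B, C} → {C, D}.
State D is in {C, D}.

Yes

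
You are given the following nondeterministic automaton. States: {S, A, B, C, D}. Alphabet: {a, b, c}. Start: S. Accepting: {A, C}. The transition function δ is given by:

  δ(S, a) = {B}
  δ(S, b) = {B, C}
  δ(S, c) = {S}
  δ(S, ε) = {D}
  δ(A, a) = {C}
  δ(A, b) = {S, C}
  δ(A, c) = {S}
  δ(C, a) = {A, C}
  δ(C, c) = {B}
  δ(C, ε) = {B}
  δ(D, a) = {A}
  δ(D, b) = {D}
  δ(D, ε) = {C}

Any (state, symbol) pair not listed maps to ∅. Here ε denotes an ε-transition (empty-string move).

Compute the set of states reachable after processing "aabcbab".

{S, B, C, D}

Start: ε-closure({S}) = {S, B, C, D}.
Read 'a': S→{B}, B→∅, C→{A, C}, D→{A}; now {A, B, C}.
Read 'a': A→{C}, B→∅, C→{A, C}; union {A, C}; ε-closure = {A, B, C}.
Read 'b': A→{S, C}, B→∅, C→∅; union {S, C}; ε-closure = {S, B, C, D}.
Read 'c': S→{S}, B→∅, C→{B}, D→∅; union {S, B}; ε-closure = {S, B, C, D}.
Read 'b': S→{B, C}, B→∅, C→∅, D→{D}; now {B, C, D}.
Read 'a': B→∅, C→{A, C}, D→{A}; union {A, C}; ε-closure = {A, B, C}.
Read 'b': A→{S, C}, B→∅, C→∅; union {S, C}; ε-closure = {S, B, C, D}.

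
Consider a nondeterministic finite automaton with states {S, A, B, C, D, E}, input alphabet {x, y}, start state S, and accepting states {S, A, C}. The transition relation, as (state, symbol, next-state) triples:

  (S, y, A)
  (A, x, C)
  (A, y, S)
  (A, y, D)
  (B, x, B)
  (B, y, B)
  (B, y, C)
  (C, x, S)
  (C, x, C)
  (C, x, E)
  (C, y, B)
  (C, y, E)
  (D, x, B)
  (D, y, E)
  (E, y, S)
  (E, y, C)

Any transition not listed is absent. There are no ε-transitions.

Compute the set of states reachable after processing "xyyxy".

∅

Start in {S}.
Read 'x': {S} → ∅.
The set is empty and remains empty for the remaining 4 symbols.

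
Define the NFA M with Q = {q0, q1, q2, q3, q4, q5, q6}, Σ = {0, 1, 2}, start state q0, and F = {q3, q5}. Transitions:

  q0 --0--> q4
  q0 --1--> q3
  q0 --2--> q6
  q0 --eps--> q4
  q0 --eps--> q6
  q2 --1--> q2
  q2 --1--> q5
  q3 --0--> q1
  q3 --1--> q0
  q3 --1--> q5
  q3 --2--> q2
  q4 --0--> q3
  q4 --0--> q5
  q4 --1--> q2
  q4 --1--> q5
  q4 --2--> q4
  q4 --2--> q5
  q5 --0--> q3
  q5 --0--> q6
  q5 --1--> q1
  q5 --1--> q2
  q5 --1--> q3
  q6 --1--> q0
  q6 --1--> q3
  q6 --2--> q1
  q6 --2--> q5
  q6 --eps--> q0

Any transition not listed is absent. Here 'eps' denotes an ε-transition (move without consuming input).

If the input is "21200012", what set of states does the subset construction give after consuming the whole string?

{q0, q1, q2, q4, q5, q6}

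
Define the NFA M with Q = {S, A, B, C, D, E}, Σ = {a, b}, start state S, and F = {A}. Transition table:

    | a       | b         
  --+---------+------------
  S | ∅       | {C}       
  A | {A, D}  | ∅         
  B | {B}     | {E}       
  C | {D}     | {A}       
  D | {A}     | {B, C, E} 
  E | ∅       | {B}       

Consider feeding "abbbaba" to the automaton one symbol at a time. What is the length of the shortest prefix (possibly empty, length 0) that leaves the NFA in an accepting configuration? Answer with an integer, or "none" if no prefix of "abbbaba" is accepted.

none

Start in {S}.
Read 'a': {S} → ∅.
The set is empty and remains empty for the remaining 6 symbols.
No reachable set along the way intersects F.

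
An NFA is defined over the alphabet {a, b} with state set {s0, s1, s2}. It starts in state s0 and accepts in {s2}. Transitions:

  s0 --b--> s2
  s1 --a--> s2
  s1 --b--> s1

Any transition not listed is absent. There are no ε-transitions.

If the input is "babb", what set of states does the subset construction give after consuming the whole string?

∅

Start in {s0}.
Read 'b': s0→{s2}; now {s2}.
Read 'a': s2→∅; now ∅.
The set is empty and remains empty for the remaining 2 symbols.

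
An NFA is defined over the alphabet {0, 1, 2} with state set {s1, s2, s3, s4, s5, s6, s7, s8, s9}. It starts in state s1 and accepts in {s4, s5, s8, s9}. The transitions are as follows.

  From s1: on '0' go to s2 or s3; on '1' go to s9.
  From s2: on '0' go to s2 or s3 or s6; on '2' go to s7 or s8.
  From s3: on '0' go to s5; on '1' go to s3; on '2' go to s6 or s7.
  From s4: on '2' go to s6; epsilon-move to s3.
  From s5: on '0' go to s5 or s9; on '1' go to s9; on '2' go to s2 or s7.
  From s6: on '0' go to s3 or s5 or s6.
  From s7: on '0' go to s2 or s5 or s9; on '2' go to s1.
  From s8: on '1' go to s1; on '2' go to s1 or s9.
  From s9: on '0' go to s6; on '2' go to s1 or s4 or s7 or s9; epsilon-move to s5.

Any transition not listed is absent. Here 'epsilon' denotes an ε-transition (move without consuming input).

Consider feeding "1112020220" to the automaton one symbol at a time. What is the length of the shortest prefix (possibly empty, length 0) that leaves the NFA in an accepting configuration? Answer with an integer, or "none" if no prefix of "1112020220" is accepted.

Start in {s1}.
Read '1': s1→{s9}; union {s9}; ε-closure = {s5, s9}.
None of the earlier sets intersect F, but {s5, s9} does.

1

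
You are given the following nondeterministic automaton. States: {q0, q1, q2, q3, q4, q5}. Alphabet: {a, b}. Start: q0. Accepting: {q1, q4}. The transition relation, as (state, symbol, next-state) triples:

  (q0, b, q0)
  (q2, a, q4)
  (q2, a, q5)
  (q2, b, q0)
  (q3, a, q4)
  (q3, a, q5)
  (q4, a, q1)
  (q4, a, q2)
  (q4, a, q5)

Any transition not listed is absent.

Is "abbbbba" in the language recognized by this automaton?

No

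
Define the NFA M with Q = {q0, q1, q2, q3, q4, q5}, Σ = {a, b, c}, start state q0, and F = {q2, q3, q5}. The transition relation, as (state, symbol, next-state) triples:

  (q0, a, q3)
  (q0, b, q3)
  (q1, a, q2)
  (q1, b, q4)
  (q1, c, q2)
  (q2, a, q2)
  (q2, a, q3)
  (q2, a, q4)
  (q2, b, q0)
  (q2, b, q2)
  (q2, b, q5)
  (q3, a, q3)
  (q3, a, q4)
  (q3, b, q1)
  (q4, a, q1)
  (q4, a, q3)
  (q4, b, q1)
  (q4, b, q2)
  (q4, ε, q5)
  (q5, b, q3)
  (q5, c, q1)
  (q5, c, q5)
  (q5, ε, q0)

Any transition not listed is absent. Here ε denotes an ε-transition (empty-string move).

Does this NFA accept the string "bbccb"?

No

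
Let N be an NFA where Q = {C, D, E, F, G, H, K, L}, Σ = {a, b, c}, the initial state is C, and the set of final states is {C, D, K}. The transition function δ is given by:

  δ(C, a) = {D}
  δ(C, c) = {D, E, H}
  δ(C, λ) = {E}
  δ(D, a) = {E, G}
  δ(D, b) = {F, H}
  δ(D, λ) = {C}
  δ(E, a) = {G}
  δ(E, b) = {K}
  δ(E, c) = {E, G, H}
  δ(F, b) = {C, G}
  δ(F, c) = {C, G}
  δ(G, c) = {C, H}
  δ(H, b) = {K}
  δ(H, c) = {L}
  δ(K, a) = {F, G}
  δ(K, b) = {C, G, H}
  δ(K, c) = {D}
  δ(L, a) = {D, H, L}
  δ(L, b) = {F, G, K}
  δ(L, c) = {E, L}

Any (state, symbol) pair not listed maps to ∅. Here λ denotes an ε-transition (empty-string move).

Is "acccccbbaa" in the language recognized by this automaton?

Yes

Start: ε-closure({C}) = {C, E}.
Read 'a': C→{D}, E→{G}; union {D, G}; ε-closure = {C, D, E, G}.
Read 'c': C→{D, E, H}, D→∅, E→{E, G, H}, G→{C, H}; now {C, D, E, G, H}.
Read 'c': C→{D, E, H}, D→∅, E→{E, G, H}, G→{C, H}, H→{L}; now {C, D, E, G, H, L}.
Read 'c': C→{D, E, H}, D→∅, E→{E, G, H}, G→{C, H}, H→{L}, L→{E, L}; now {C, D, E, G, H, L}.
Read 'c': C→{D, E, H}, D→∅, E→{E, G, H}, G→{C, H}, H→{L}, L→{E, L}; now {C, D, E, G, H, L}.
Read 'c': C→{D, E, H}, D→∅, E→{E, G, H}, G→{C, H}, H→{L}, L→{E, L}; now {C, D, E, G, H, L}.
Read 'b': C→∅, D→{F, H}, E→{K}, G→∅, H→{K}, L→{F, G, K}; now {F, G, H, K}.
Read 'b': F→{C, G}, G→∅, H→{K}, K→{C, G, H}; union {C, G, H, K}; ε-closure = {C, E, G, H, K}.
Read 'a': C→{D}, E→{G}, G→∅, H→∅, K→{F, G}; union {D, F, G}; ε-closure = {C, D, E, F, G}.
Read 'a': C→{D}, D→{E, G}, E→{G}, F→∅, G→∅; union {D, E, G}; ε-closure = {C, D, E, G}.
The final set {C, D, E, G} contains the accepting states C, D.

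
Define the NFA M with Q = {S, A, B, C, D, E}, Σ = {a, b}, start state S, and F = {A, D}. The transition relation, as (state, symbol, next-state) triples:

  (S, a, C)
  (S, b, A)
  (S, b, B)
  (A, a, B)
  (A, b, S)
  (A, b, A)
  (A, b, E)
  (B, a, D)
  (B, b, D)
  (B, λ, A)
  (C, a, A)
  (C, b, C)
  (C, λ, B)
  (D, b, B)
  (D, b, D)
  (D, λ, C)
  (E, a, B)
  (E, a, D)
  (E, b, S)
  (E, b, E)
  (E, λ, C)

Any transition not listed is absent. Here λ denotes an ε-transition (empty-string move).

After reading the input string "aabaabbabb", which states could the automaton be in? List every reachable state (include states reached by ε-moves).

Start in {S}.
Read 'a': {S} → {A, B, C}.
Read 'a': {A, B, C} → {A, B, C, D}.
Read 'b': {A, B, C, D} → {S, A, B, C, D, E}.
Read 'a': {S, A, B, C, D, E} → {A, B, C, D}.
Read 'a': {A, B, C, D} → {A, B, C, D}.
Read 'b': {A, B, C, D} → {S, A, B, C, D, E}.
Read 'b': {S, A, B, C, D, E} → {S, A, B, C, D, E}.
Read 'a': {S, A, B, C, D, E} → {A, B, C, D}.
Read 'b': {A, B, C, D} → {S, A, B, C, D, E}.
Read 'b': {S, A, B, C, D, E} → {S, A, B, C, D, E}.

{S, A, B, C, D, E}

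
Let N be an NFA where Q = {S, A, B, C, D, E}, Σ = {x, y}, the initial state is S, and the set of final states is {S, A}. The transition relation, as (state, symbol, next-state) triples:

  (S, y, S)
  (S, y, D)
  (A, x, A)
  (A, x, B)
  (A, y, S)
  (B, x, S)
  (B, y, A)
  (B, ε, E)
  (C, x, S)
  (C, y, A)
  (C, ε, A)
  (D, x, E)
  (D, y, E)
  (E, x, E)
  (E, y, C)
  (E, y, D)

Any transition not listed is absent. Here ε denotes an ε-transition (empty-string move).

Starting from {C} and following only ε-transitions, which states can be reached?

{A, C}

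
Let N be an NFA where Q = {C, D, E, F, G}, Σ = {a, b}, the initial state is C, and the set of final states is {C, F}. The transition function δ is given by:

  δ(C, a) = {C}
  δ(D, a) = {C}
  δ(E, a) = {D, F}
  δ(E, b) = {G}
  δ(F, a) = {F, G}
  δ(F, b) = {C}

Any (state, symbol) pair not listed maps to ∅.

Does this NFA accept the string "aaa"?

Yes

Start in {C}.
Read 'a': {C} → {C}.
Read 'a': {C} → {C}.
Read 'a': {C} → {C}.
The final set {C} contains the accepting state C.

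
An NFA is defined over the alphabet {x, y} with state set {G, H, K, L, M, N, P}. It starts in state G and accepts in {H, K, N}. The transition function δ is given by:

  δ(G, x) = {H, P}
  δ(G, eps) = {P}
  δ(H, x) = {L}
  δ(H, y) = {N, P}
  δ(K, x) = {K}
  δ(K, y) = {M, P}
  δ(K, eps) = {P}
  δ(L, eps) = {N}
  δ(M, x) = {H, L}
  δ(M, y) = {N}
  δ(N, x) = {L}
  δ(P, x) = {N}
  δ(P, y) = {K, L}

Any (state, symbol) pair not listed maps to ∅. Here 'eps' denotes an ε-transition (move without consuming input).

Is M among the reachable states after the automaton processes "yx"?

No

Start: ε-closure({G}) = {G, P}.
Read 'y': G→∅, P→{K, L}; union {K, L}; ε-closure = {K, L, N, P}.
Read 'x': K→{K}, L→∅, N→{L}, P→{N}; union {K, L, N}; ε-closure = {K, L, N, P}.
State M is not in {K, L, N, P}.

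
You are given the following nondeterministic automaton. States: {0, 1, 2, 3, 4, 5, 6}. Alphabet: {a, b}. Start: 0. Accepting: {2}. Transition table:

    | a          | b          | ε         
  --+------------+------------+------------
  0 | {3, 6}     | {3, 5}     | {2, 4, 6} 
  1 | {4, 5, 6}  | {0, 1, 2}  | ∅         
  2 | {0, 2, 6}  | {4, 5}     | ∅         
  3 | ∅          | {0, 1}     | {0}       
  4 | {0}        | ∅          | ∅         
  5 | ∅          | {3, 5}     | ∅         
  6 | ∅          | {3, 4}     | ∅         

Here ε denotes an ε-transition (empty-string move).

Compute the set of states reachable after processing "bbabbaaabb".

{0, 1, 2, 3, 4, 5, 6}

Start: ε-closure({0}) = {0, 2, 4, 6}.
Read 'b': 0→{3, 5}, 2→{4, 5}, 4→∅, 6→{3, 4}; union {3, 4, 5}; ε-closure = {0, 2, 3, 4, 5, 6}.
Read 'b': 0→{3, 5}, 2→{4, 5}, 3→{0, 1}, 4→∅, 5→{3, 5}, 6→{3, 4}; union {0, 1, 3, 4, 5}; ε-closure = {0, 1, 2, 3, 4, 5, 6}.
Read 'a': 0→{3, 6}, 1→{4, 5, 6}, 2→{0, 2, 6}, 3→∅, 4→{0}, 5→∅, 6→∅; now {0, 2, 3, 4, 5, 6}.
Read 'b': 0→{3, 5}, 2→{4, 5}, 3→{0, 1}, 4→∅, 5→{3, 5}, 6→{3, 4}; union {0, 1, 3, 4, 5}; ε-closure = {0, 1, 2, 3, 4, 5, 6}.
Read 'b': 0→{3, 5}, 1→{0, 1, 2}, 2→{4, 5}, 3→{0, 1}, 4→∅, 5→{3, 5}, 6→{3, 4}; union {0, 1, 2, 3, 4, 5}; ε-closure = {0, 1, 2, 3, 4, 5, 6}.
Read 'a': 0→{3, 6}, 1→{4, 5, 6}, 2→{0, 2, 6}, 3→∅, 4→{0}, 5→∅, 6→∅; now {0, 2, 3, 4, 5, 6}.
Read 'a': 0→{3, 6}, 2→{0, 2, 6}, 3→∅, 4→{0}, 5→∅, 6→∅; union {0, 2, 3, 6}; ε-closure = {0, 2, 3, 4, 6}.
Read 'a': 0→{3, 6}, 2→{0, 2, 6}, 3→∅, 4→{0}, 6→∅; union {0, 2, 3, 6}; ε-closure = {0, 2, 3, 4, 6}.
Read 'b': 0→{3, 5}, 2→{4, 5}, 3→{0, 1}, 4→∅, 6→{3, 4}; union {0, 1, 3, 4, 5}; ε-closure = {0, 1, 2, 3, 4, 5, 6}.
Read 'b': 0→{3, 5}, 1→{0, 1, 2}, 2→{4, 5}, 3→{0, 1}, 4→∅, 5→{3, 5}, 6→{3, 4}; union {0, 1, 2, 3, 4, 5}; ε-closure = {0, 1, 2, 3, 4, 5, 6}.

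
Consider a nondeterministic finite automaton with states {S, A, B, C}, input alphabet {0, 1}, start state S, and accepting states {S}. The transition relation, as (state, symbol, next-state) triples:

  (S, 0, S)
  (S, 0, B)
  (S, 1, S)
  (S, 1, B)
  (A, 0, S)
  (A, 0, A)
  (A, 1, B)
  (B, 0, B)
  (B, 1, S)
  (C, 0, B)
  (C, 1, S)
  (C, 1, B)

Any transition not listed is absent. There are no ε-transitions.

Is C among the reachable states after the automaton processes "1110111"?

No

Start in {S}.
Read '1': S→{S, B}; now {S, B}.
Read '1': S→{S, B}, B→{S}; now {S, B}.
Read '1': S→{S, B}, B→{S}; now {S, B}.
Read '0': S→{S, B}, B→{B}; now {S, B}.
Read '1': S→{S, B}, B→{S}; now {S, B}.
Read '1': S→{S, B}, B→{S}; now {S, B}.
Read '1': S→{S, B}, B→{S}; now {S, B}.
State C is not in {S, B}.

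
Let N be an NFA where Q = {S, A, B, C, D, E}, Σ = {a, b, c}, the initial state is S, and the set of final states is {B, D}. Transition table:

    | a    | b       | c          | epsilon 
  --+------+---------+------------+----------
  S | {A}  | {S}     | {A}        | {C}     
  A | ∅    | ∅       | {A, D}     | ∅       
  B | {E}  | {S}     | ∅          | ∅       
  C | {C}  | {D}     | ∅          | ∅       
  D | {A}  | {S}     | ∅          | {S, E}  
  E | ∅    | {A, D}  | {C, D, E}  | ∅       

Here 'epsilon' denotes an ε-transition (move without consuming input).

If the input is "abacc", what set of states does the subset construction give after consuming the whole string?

Start: ε-closure({S}) = {S, C}.
Read 'a': S→{A}, C→{C}; now {A, C}.
Read 'b': A→∅, C→{D}; union {D}; ε-closure = {S, C, D, E}.
Read 'a': S→{A}, C→{C}, D→{A}, E→∅; now {A, C}.
Read 'c': A→{A, D}, C→∅; union {A, D}; ε-closure = {S, A, C, D, E}.
Read 'c': S→{A}, A→{A, D}, C→∅, D→∅, E→{C, D, E}; union {A, C, D, E}; ε-closure = {S, A, C, D, E}.

{S, A, C, D, E}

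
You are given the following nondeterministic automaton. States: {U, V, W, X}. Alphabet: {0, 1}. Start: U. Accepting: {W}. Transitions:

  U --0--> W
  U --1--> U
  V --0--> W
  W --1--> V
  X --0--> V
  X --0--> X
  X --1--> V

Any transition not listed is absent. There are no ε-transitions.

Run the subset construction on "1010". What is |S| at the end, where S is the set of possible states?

Start in {U}.
Read '1': {U} → {U}.
Read '0': {U} → {W}.
Read '1': {W} → {V}.
Read '0': {V} → {W}.
That set has 1 state.

1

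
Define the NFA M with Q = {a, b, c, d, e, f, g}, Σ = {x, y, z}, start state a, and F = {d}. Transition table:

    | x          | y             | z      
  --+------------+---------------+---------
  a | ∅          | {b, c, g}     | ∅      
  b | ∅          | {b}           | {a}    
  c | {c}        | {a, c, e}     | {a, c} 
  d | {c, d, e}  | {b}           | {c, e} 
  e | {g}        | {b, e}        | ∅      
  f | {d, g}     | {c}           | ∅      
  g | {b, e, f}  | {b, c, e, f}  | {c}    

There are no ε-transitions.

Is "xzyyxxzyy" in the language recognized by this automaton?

Start in {a}.
Read 'x': a→∅; now ∅.
The set is empty and remains empty for the remaining 8 symbols.
The final set ∅ contains no accepting state.

No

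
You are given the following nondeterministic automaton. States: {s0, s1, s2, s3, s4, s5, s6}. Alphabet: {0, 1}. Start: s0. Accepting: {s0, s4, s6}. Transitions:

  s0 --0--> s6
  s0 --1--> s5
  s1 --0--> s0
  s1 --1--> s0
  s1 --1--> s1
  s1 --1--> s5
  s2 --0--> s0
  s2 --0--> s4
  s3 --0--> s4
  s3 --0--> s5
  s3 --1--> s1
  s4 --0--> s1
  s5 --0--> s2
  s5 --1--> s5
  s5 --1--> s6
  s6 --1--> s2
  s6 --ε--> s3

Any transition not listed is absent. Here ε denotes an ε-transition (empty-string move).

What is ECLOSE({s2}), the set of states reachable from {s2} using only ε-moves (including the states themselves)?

{s2}

Begin with {s2}.
No ε-moves leave this set, so the closure equals the set itself.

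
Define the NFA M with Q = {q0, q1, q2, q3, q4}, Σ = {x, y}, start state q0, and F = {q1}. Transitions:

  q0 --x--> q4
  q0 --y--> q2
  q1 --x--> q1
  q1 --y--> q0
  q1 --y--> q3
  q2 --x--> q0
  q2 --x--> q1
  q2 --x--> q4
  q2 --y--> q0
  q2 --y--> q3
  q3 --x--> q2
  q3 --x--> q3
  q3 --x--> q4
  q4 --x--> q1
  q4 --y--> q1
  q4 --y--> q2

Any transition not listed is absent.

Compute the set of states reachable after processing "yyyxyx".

Start in {q0}.
Read 'y': {q0} → {q2}.
Read 'y': {q2} → {q0, q3}.
Read 'y': {q0, q3} → {q2}.
Read 'x': {q2} → {q0, q1, q4}.
Read 'y': {q0, q1, q4} → {q0, q1, q2, q3}.
Read 'x': {q0, q1, q2, q3} → {q0, q1, q2, q3, q4}.

{q0, q1, q2, q3, q4}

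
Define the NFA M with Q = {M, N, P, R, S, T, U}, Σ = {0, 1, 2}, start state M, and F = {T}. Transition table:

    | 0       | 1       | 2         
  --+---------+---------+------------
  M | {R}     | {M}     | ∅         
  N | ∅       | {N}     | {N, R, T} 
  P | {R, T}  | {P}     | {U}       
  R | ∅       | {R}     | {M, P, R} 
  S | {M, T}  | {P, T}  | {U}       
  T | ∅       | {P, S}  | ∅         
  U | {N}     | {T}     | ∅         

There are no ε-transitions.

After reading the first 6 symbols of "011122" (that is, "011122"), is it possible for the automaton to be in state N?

No

Start in {M}.
Read '0': M→{R}; now {R}.
Read '1': R→{R}; now {R}.
Read '1': R→{R}; now {R}.
Read '1': R→{R}; now {R}.
Read '2': R→{M, P, R}; now {M, P, R}.
Read '2': M→∅, P→{U}, R→{M, P, R}; now {M, P, R, U}.
State N is not in {M, P, R, U}.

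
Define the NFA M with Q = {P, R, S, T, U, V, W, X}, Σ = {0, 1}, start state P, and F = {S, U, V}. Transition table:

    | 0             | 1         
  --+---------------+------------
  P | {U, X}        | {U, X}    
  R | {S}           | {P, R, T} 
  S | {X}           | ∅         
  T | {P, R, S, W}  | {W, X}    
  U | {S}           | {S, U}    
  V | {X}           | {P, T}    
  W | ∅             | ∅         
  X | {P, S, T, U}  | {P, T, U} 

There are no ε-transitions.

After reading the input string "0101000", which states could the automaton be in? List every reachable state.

{P, R, S, T, U, W, X}

Start in {P}.
Read '0': {P} → {U, X}.
Read '1': {U, X} → {P, S, T, U}.
Read '0': {P, S, T, U} → {P, R, S, U, W, X}.
Read '1': {P, R, S, U, W, X} → {P, R, S, T, U, X}.
Read '0': {P, R, S, T, U, X} → {P, R, S, T, U, W, X}.
Read '0': {P, R, S, T, U, W, X} → {P, R, S, T, U, W, X}.
Read '0': {P, R, S, T, U, W, X} → {P, R, S, T, U, W, X}.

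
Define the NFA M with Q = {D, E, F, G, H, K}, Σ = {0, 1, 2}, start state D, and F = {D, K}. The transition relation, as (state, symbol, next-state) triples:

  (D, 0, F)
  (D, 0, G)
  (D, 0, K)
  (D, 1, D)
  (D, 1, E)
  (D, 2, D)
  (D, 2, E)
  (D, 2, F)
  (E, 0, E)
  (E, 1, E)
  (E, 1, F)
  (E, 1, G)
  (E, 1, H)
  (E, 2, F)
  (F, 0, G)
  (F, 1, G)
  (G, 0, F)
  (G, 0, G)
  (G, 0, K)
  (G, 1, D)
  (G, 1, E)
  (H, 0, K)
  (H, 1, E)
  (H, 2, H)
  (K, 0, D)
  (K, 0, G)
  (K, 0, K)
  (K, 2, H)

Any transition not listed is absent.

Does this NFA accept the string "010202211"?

No

Start in {D}.
Read '0': D→{F, G, K}; now {F, G, K}.
Read '1': F→{G}, G→{D, E}, K→∅; now {D, E, G}.
Read '0': D→{F, G, K}, E→{E}, G→{F, G, K}; now {E, F, G, K}.
Read '2': E→{F}, F→∅, G→∅, K→{H}; now {F, H}.
Read '0': F→{G}, H→{K}; now {G, K}.
Read '2': G→∅, K→{H}; now {H}.
Read '2': H→{H}; now {H}.
Read '1': H→{E}; now {E}.
Read '1': E→{E, F, G, H}; now {E, F, G, H}.
The final set {E, F, G, H} contains no accepting state.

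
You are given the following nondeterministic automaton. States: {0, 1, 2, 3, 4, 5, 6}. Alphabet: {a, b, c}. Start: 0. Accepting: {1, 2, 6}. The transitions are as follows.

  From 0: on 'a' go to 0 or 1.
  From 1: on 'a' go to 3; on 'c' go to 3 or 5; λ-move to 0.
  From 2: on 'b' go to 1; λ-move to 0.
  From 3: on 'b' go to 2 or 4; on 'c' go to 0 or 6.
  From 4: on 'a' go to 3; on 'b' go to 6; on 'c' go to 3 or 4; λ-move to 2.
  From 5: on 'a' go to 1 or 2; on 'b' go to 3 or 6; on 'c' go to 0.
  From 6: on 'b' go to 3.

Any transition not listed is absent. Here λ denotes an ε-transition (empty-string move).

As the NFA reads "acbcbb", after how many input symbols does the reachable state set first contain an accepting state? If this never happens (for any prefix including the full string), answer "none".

Start in {0}.
Read 'a': {0} → {0, 1}.
None of the earlier sets intersect F, but {0, 1} does.

1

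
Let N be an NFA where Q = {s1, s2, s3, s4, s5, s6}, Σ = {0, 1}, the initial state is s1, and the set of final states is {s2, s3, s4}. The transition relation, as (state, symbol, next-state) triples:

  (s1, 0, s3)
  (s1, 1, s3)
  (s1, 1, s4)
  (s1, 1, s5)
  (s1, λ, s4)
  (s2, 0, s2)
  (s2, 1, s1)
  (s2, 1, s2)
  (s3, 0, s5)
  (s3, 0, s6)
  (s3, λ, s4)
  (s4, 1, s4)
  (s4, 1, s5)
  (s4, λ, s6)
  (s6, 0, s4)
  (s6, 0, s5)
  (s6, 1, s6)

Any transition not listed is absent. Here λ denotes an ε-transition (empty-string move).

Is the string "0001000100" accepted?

Yes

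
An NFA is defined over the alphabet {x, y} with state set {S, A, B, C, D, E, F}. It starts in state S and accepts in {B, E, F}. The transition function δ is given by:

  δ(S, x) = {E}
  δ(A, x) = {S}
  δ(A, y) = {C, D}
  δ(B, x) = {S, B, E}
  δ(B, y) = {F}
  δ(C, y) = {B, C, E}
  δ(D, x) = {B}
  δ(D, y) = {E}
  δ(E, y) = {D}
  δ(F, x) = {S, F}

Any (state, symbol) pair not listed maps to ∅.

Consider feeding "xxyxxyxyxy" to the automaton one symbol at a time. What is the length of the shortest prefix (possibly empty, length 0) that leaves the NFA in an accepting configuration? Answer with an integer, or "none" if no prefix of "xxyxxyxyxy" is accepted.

1

Start in {S}.
Read 'x': {S} → {E}.
None of the earlier sets intersect F, but {E} does.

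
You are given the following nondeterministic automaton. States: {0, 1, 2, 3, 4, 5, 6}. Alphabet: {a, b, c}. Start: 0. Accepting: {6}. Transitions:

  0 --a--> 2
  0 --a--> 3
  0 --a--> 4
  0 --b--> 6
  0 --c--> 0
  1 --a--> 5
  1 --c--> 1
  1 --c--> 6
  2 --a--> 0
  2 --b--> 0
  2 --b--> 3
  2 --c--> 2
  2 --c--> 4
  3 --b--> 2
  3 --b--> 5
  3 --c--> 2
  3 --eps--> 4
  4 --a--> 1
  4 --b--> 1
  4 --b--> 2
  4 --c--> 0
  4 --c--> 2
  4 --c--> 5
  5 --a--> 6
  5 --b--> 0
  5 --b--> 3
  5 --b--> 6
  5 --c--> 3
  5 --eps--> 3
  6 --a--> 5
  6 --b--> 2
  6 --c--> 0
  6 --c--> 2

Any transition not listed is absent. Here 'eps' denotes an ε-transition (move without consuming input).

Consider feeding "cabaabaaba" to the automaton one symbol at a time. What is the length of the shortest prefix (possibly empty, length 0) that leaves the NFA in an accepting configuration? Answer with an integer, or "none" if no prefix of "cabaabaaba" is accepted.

Start in {0}.
Read 'c': {0} → {0}.
Read 'a': {0} → {2, 3, 4}.
Read 'b': {2, 3, 4} → {0, 1, 2, 3, 4, 5}.
Read 'a': {0, 1, 2, 3, 4, 5} → {0, 1, 2, 3, 4, 5, 6}.
None of the earlier sets intersect F, but {0, 1, 2, 3, 4, 5, 6} does.

4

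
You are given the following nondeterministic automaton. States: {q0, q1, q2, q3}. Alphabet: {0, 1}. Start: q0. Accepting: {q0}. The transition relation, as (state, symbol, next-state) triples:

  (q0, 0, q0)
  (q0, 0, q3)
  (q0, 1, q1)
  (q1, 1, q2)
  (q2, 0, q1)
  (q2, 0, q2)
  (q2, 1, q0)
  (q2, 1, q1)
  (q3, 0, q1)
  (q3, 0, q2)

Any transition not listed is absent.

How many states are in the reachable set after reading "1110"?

2

Start in {q0}.
Read '1': q0→{q1}; now {q1}.
Read '1': q1→{q2}; now {q2}.
Read '1': q2→{q0, q1}; now {q0, q1}.
Read '0': q0→{q0, q3}, q1→∅; now {q0, q3}.
That set has 2 states.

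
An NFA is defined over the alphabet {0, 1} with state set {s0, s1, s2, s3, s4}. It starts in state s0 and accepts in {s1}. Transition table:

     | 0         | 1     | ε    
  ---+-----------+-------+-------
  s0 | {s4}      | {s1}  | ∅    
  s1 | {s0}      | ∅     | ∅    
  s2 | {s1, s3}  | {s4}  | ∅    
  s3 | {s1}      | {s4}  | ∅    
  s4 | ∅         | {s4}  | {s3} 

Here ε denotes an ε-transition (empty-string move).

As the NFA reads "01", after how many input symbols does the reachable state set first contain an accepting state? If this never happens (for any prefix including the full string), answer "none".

none

Start in {s0}.
Read '0': s0→{s4}; union {s4}; ε-closure = {s3, s4}.
Read '1': s3→{s4}, s4→{s4}; union {s4}; ε-closure = {s3, s4}.
No reachable set along the way intersects F.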